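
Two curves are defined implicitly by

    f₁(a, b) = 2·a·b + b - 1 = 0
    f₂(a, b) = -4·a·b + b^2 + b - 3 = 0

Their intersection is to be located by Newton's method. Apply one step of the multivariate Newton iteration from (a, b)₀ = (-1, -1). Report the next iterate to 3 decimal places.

At (-1, -1): F = (0.000, -7.000).
Jacobian J = [[2·b, 2·a + 1], [-4·b, -4·a + 2·b + 1]].
At the point, J = [[-2.000, -1.000], [4.000, 3.000]] (det J = -2.000).
Solving J·Δ = −F gives Δ = (-3.500, 7.000).
Then the next iterate is (a, b)₁ = (-4.500, 6.000).

(-4.500, 6.000)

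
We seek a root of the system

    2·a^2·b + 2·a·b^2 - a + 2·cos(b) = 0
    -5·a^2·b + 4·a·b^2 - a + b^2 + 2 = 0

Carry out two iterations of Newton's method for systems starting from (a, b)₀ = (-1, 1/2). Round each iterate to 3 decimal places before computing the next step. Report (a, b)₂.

At (-1, 1/2): F = (3.25517, -0.250).
Jacobian J = [[4·a·b + 2·b^2 - 1, 2·a^2 + 4·a·b - 2·sin(b)], [-10·a·b + 4·b^2 - 1, -5·a^2 + 8·a·b + 2·b]].
At the point, J = [[-2.500, -0.95885], [5.000, -8.000]] (det J = 24.79426).
Solving J·Δ = −F gives Δ = (1.060, 0.631).
Then the next iterate is (a, b)₁ = (0.060, 1.131).
Round to (0.060, 1.131) and repeat: F = (0.95315, 3.50580), J = [[1.82976, -1.53104], [3.43804, 2.78688]].
Δ = (-0.774, -0.303), so (a, b)₂ = (-0.714, 0.828).

(-0.714, 0.828)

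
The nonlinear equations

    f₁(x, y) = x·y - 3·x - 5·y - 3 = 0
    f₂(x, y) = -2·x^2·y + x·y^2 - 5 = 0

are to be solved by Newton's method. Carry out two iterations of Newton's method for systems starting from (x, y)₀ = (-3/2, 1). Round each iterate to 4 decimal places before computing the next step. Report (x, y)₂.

At (-3/2, 1): F = (-5.0000, -11.0000).
Jacobian J = [[y - 3, x - 5], [-4·x·y + y^2, -2·x^2 + 2·x·y]].
At the point, J = [[-2.0000, -6.5000], [7.0000, -7.5000]] (det J = 60.5000).
Solving J·Δ = −F gives Δ = (0.5620, -0.9421).
Then the next iterate is (x, y)₁ = (-0.9380, 0.0579).
Round to (-0.9380, 0.0579) and repeat: F = (-0.529810, -5.105030), J = [[-2.9421, -5.9380], [0.220593, -1.868308]].
Δ = (4.3081, -2.2238), so (x, y)₂ = (3.3701, -2.1659).

(3.3701, -2.1659)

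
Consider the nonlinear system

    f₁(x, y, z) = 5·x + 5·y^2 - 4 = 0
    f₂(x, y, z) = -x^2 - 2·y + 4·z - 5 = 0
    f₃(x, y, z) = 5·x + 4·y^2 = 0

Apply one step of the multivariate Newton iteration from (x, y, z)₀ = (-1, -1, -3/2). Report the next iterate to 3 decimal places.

At (-1, -1, -3/2): F = (-4.000, -10.000, -1.000).
Jacobian J = [[5, 10·y, 0], [-2·x, -2, 4], [5, 8·y, 0]].
At the point, J = [[5.000, -10.000, 0.000], [2.000, -2.000, 4.000], [5.000, -8.000, 0.000]] (det J = -40.000).
Solving J·Δ = −F gives Δ = (-2.200, -1.500, 2.850).
Then the next iterate is (x, y, z)₁ = (-3.200, -2.500, 1.350).

(-3.200, -2.500, 1.350)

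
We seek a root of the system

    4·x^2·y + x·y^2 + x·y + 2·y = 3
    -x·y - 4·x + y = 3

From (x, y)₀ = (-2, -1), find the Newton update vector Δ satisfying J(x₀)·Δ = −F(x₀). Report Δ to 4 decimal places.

At (-2, -1): F = (-21.0000, 2.0000).
Jacobian J = [[8·x·y + y^2 + y, 4·x^2 + 2·x·y + x + 2], [-y - 4, -x + 1]].
At the point, J = [[16.0000, 20.0000], [-3.0000, 3.0000]] (det J = 108.0000).
Solving J·Δ = −F gives Δ = (0.9537, 0.2870).

(0.9537, 0.2870)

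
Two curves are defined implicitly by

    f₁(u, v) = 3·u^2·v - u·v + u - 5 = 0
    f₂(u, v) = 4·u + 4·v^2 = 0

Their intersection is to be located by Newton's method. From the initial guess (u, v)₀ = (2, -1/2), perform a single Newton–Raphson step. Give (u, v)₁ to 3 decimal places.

(-0.636, -0.886)

At (2, -1/2): F = (-8.000, 9.000).
Jacobian J = [[6·u·v - v + 1, 3·u^2 - u], [4, 8·v]].
At the point, J = [[-4.500, 10.000], [4.000, -4.000]] (det J = -22.000).
Solving J·Δ = −F gives Δ = (-2.636, -0.386).
Then the next iterate is (u, v)₁ = (-0.636, -0.886).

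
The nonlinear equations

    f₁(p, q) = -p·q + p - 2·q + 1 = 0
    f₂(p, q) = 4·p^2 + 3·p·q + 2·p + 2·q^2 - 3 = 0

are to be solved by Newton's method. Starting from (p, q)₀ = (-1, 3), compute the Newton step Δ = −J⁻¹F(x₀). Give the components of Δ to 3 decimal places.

(-1.267, -0.467)

At (-1, 3): F = (-3.000, 8.000).
Jacobian J = [[-q + 1, -p - 2], [8·p + 3·q + 2, 3·p + 4·q]].
At the point, J = [[-2.000, -1.000], [3.000, 9.000]] (det J = -15.000).
Solving J·Δ = −F gives Δ = (-1.267, -0.467).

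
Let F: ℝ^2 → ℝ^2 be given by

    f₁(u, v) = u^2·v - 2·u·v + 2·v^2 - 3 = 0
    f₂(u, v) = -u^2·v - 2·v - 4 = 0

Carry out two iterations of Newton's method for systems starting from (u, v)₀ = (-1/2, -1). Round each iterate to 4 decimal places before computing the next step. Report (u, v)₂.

(-0.6120, -1.6929)

At (-1/2, -1): F = (-2.2500, -1.7500).
Jacobian J = [[2·u·v - 2·v, u^2 - 2·u + 4·v], [-2·u·v, -u^2 - 2]].
At the point, J = [[3.0000, -2.7500], [-1.0000, -2.2500]] (det J = -9.5000).
Solving J·Δ = −F gives Δ = (0.0263, -0.7895).
Then the next iterate is (u, v)₁ = (-0.4737, -1.7895).
Round to (-0.4737, -1.7895) and repeat: F = (1.307699, -0.019451), J = [[5.274372, -5.986208], [-1.695372, -2.224392]].
Δ = (-0.1383, 0.0966), so (u, v)₂ = (-0.6120, -1.6929).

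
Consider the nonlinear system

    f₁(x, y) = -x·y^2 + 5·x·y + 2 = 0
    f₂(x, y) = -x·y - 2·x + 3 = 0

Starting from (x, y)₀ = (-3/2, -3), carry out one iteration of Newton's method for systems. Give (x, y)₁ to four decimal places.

At (-3/2, -3): F = (38.0000, 1.5000).
Jacobian J = [[-y^2 + 5·y, -2·x·y + 5·x], [-y - 2, -x]].
At the point, J = [[-24.0000, -16.5000], [1.0000, 1.5000]] (det J = -19.5000).
Solving J·Δ = −F gives Δ = (4.1923, -3.7949).
Then the next iterate is (x, y)₁ = (2.6923, -6.7949).

(2.6923, -6.7949)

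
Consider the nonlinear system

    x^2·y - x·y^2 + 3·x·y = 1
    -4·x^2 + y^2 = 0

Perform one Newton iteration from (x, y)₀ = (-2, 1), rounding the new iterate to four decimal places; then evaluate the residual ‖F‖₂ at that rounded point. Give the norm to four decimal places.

0.8790

At (-2, 1): F = (-1.0000, -15.0000).
Jacobian J = [[2·x·y - y^2 + 3·y, x^2 - 2·x·y + 3·x], [-8·x, 2·y]].
At the point, J = [[-2.0000, 2.0000], [16.0000, 2.0000]] (det J = -36.0000).
Solving J·Δ = −F gives Δ = (0.7778, 1.2778).
Then the next iterate is (x, y)₁ = (-1.2222, 2.2778).
Re-evaluating at (-1.2222, 2.2778): F = (0.391964, -0.786719), so ‖F‖₂ = 0.8790.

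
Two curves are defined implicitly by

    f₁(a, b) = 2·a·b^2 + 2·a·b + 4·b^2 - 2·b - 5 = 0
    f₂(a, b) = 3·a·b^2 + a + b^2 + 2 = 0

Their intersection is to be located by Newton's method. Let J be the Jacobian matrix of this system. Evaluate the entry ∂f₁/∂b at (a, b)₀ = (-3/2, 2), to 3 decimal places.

∂f₁/∂b = 4·a·b + 2·a + 8·b - 2.
At (-3/2, 2) this is -1.000.

-1.000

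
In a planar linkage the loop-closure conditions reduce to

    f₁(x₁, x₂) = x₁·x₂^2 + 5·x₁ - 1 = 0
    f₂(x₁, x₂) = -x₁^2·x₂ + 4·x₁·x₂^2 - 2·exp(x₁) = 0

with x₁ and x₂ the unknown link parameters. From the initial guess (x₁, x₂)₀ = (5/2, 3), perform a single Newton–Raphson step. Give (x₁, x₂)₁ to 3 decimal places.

(1.100, 2.040)

At (5/2, 3): F = (34.000, 46.88501).
Jacobian J = [[x₂^2 + 5, 2·x₁·x₂], [-2·x₁·x₂ + 4·x₂^2 - 2·exp(x₁), -x₁^2 + 8·x₁·x₂]].
At the point, J = [[14.000, 15.000], [-3.36499, 53.750]] (det J = 802.97482).
Solving J·Δ = −F gives Δ = (-1.400, -0.960).
Then the next iterate is (x₁, x₂)₁ = (1.100, 2.040).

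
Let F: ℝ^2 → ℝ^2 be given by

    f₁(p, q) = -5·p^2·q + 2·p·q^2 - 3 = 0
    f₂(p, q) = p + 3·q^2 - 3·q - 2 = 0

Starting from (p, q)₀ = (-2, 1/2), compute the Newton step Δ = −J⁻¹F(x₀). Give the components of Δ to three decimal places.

(4.750, 1.495)

At (-2, 1/2): F = (-14.000, -4.750).
Jacobian J = [[-10·p·q + 2·q^2, -5·p^2 + 4·p·q], [1, 6·q - 3]].
At the point, J = [[10.500, -24.000], [1.000, 0.000]] (det J = 24.000).
Solving J·Δ = −F gives Δ = (4.750, 1.495).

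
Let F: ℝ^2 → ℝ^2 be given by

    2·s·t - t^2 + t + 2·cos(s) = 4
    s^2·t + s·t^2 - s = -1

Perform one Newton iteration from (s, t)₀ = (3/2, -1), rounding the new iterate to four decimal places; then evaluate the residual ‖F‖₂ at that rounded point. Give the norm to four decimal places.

2.5790

At (3/2, -1): F = (-8.858526, -1.2500).
Jacobian J = [[2·t - 2·sin(s), 2·s - 2·t + 1], [2·s·t + t^2 - 1, s^2 + 2·s·t]].
At the point, J = [[-3.994990, 6.0000], [-3.0000, -0.7500]] (det J = 20.996242).
Solving J·Δ = −F gives Δ = (-0.6736, 1.0279).
Then the next iterate is (s, t)₁ = (0.8264, 0.0279).
Re-evaluating at (0.8264, 0.0279): F = (-2.571709, 0.193297), so ‖F‖₂ = 2.5790.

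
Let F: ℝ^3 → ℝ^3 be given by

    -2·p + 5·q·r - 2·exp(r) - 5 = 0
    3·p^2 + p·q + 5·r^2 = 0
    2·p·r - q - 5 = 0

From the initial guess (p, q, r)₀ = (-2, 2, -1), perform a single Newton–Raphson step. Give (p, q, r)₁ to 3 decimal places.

At (-2, 2, -1): F = (-11.73576, 13.000, -3.000).
Jacobian J = [[-2, 5·r, 5·q - 2·exp(r)], [6·p + q, p, 10·r], [2·r, -1, 2·p]].
At the point, J = [[-2.000, -5.000, 9.26424], [-10.000, -2.000, -10.000], [-2.000, -1.000, -4.000]] (det J = 159.58545).
Solving J·Δ = −F gives Δ = (3.525, -5.749, -1.075).
Then the next iterate is (p, q, r)₁ = (1.525, -3.749, -2.075).

(1.525, -3.749, -2.075)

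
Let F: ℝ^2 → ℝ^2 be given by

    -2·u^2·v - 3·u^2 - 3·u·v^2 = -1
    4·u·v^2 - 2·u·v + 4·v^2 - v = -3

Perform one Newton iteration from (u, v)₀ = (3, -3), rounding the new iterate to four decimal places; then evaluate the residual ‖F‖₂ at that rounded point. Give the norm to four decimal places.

52.2077

At (3, -3): F = (-53.0000, 168.0000).
Jacobian J = [[-4·u·v - 6·u - 3·v^2, -2·u^2 - 6·u·v], [4·v^2 - 2·v, 8·u·v - 2·u + 8·v - 1]].
At the point, J = [[-9.0000, 36.0000], [42.0000, -103.0000]] (det J = -585.0000).
Solving J·Δ = −F gives Δ = (-1.0068, 1.2205).
Then the next iterate is (u, v)₁ = (1.9932, -1.7795).
Re-evaluating at (1.9932, -1.7795): F = (-15.714301, 49.786610), so ‖F‖₂ = 52.2077.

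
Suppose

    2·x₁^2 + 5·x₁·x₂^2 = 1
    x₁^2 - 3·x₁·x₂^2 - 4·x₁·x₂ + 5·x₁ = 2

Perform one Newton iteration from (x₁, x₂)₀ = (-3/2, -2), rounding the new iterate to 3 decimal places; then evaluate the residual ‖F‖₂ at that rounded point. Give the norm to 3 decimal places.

69.031

At (-3/2, -2): F = (-26.500, -1.250).
Jacobian J = [[4·x₁ + 5·x₂^2, 10·x₁·x₂], [2·x₁ - 3·x₂^2 - 4·x₂ + 5, -6·x₁·x₂ - 4·x₁]].
At the point, J = [[14.000, 30.000], [-2.000, -12.000]] (det J = -108.000).
Solving J·Δ = −F gives Δ = (3.292, -0.653).
Then the next iterate is (x₁, x₂)₁ = (1.792, -2.653).
Re-evaluating at (1.792, -2.653): F = (68.48667, -8.65052), so ‖F‖₂ = 69.031.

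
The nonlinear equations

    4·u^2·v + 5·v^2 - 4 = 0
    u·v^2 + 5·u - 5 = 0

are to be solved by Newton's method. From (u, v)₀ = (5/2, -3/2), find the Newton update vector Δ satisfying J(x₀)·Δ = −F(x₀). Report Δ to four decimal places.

(-0.6270, 1.1439)

At (5/2, -3/2): F = (-30.2500, 13.1250).
Jacobian J = [[8·u·v, 4·u^2 + 10·v], [v^2 + 5, 2·u·v]].
At the point, J = [[-30.0000, 10.0000], [7.2500, -7.5000]] (det J = 152.5000).
Solving J·Δ = −F gives Δ = (-0.6270, 1.1439).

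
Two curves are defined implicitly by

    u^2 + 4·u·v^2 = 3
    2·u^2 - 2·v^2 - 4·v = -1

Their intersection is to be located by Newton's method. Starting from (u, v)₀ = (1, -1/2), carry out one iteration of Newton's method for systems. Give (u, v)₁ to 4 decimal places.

(-1.0000, -2.2500)

At (1, -1/2): F = (-1.0000, 4.5000).
Jacobian J = [[2·u + 4·v^2, 8·u·v], [4·u, -4·v - 4]].
At the point, J = [[3.0000, -4.0000], [4.0000, -2.0000]] (det J = 10.0000).
Solving J·Δ = −F gives Δ = (-2.0000, -1.7500).
Then the next iterate is (u, v)₁ = (-1.0000, -2.2500).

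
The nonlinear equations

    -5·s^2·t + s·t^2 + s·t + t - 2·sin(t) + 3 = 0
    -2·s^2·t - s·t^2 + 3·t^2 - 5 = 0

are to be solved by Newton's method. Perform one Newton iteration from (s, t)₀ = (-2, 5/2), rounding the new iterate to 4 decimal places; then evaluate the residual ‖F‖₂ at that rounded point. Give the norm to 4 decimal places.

At (-2, 5/2): F = (-63.196944, 6.2500).
Jacobian J = [[-10·s·t + t^2 + t, -5·s^2 + 2·s·t + s - 2·cos(t) + 1], [-4·s·t - t^2, -2·s^2 - 2·s·t + 6·t]].
At the point, J = [[58.7500, -29.397713], [13.7500, 17.0000]] (det J = 1402.968551).
Solving J·Δ = −F gives Δ = (0.6348, -0.8811).
Then the next iterate is (s, t)₁ = (-1.3652, 1.6189).
Re-evaluating at (-1.3652, 1.6189): F = (-18.253170, 0.405961), so ‖F‖₂ = 18.2577.

18.2577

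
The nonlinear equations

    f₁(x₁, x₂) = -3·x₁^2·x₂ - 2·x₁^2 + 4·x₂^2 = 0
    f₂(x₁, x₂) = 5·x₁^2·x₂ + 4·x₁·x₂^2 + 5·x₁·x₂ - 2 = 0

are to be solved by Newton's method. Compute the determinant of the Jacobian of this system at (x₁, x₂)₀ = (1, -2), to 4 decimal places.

-314.0000

J = [[-6·x₁·x₂ - 4·x₁, -3·x₁^2 + 8·x₂], [10·x₁·x₂ + 4·x₂^2 + 5·x₂, 5·x₁^2 + 8·x₁·x₂ + 5·x₁]].
At the point, J = [[8.0000, -19.0000], [-14.0000, -6.0000]].
det J = -314.0000.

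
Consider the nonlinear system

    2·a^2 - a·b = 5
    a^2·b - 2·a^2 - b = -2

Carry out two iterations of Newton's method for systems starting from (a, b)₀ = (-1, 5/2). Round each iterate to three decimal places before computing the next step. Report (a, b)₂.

(-1.000, 3.000)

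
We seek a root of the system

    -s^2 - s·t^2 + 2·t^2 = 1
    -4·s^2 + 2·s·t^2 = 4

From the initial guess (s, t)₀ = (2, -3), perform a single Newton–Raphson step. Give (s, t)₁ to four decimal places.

(1.6154, -2.3654)

At (2, -3): F = (-5.0000, 16.0000).
Jacobian J = [[-2·s - t^2, -2·s·t + 4·t], [-8·s + 2·t^2, 4·s·t]].
At the point, J = [[-13.0000, 0.0000], [2.0000, -24.0000]] (det J = 312.0000).
Solving J·Δ = −F gives Δ = (-0.3846, 0.6346).
Then the next iterate is (s, t)₁ = (1.6154, -2.3654).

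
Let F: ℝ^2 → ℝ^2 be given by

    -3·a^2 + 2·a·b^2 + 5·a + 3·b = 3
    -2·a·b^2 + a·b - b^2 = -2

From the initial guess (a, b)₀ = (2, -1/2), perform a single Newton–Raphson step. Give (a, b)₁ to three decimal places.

At (2, -1/2): F = (-5.500, -0.250).
Jacobian J = [[-6·a + 2·b^2 + 5, 4·a·b + 3], [-2·b^2 + b, -4·a·b + a - 2·b]].
At the point, J = [[-6.500, -1.000], [-1.000, 7.000]] (det J = -46.500).
Solving J·Δ = −F gives Δ = (-0.833, -0.083).
Then the next iterate is (a, b)₁ = (1.167, -0.583).

(1.167, -0.583)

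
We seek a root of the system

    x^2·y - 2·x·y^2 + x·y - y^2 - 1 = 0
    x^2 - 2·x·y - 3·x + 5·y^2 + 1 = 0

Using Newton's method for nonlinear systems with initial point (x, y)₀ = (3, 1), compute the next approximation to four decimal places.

At (3, 1): F = (4.0000, 0.0000).
Jacobian J = [[2·x·y - 2·y^2 + y, x^2 - 4·x·y + x - 2·y], [2·x - 2·y - 3, -2·x + 10·y]].
At the point, J = [[5.0000, -2.0000], [1.0000, 4.0000]] (det J = 22.0000).
Solving J·Δ = −F gives Δ = (-0.7273, 0.1818).
Then the next iterate is (x, y)₁ = (2.2727, 1.1818).

(2.2727, 1.1818)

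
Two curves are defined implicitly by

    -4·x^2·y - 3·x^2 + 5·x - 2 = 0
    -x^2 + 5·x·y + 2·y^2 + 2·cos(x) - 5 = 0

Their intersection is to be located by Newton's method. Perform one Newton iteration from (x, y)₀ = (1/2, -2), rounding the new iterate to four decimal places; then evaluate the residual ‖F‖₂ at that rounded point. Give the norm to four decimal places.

At (1/2, -2): F = (1.7500, -0.494835).
Jacobian J = [[-8·x·y - 6·x + 5, -4·x^2], [-2·x + 5·y - 2·sin(x), 5·x + 4·y]].
At the point, J = [[10.0000, -1.0000], [-11.958851, -5.5000]] (det J = -66.958851).
Solving J·Δ = −F gives Δ = (-0.1511, 0.2386).
Then the next iterate is (x, y)₁ = (0.3489, -1.7614).
Re-evaluating at (0.3489, -1.7614): F = (0.236976, -0.109935), so ‖F‖₂ = 0.2612.

0.2612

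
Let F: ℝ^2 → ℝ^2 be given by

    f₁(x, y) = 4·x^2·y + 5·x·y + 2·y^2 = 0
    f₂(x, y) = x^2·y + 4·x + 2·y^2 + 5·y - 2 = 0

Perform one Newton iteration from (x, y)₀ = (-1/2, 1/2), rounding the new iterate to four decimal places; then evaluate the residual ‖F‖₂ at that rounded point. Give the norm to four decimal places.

0.6640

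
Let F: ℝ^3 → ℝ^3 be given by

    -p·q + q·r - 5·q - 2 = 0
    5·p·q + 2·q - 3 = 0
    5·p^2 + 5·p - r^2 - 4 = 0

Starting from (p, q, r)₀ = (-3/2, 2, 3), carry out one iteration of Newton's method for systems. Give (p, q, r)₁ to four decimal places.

At (-3/2, 2, 3): F = (-3.0000, -14.0000, -9.2500).
Jacobian J = [[-q, -p + r - 5, q], [5·q, 5·p + 2, 0], [10·p + 5, 0, -2·r]].
At the point, J = [[-2.0000, -0.5000, 2.0000], [10.0000, -5.5000, 0.0000], [-10.0000, 0.0000, -6.0000]] (det J = -206.0000).
Solving J·Δ = −F gives Δ = (-0.7706, -3.9466, -0.2573).
Then the next iterate is (p, q, r)₁ = (-2.2706, -1.9466, 2.7427).

(-2.2706, -1.9466, 2.7427)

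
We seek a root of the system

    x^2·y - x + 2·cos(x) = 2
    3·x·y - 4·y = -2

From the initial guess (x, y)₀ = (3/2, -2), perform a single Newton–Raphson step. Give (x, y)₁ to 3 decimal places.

At (3/2, -2): F = (-7.85853, 1.000).
Jacobian J = [[2·x·y - 2·sin(x) - 1, x^2], [3·y, 3·x - 4]].
At the point, J = [[-8.99499, 2.250], [-6.000, 0.500]] (det J = 9.00251).
Solving J·Δ = −F gives Δ = (0.686, 6.237).
Then the next iterate is (x, y)₁ = (2.186, 4.237).

(2.186, 4.237)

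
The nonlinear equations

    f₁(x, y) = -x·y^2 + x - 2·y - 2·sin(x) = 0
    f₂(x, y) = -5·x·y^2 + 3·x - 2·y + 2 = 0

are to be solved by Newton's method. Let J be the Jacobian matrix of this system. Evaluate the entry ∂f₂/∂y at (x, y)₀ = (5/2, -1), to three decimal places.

∂f₂/∂y = -10·x·y - 2.
At (5/2, -1) this is 23.000.

23.000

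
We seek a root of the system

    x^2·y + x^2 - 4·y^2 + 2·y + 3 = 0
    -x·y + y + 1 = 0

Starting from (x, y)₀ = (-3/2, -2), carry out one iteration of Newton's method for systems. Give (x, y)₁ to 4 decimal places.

At (-3/2, -2): F = (-19.2500, -4.0000).
Jacobian J = [[2·x·y + 2·x, x^2 - 8·y + 2], [-y, -x + 1]].
At the point, J = [[3.0000, 20.2500], [2.0000, 2.5000]] (det J = -33.0000).
Solving J·Δ = −F gives Δ = (0.9962, 0.8030).
Then the next iterate is (x, y)₁ = (-0.5038, -1.1970).

(-0.5038, -1.1970)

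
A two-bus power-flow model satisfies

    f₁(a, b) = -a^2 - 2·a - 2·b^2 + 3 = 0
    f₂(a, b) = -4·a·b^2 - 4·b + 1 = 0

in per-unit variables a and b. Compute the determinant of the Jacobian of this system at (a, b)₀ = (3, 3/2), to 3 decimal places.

266.000

J = [[-2·a - 2, -4·b], [-4·b^2, -8·a·b - 4]].
At the point, J = [[-8.000, -6.000], [-9.000, -40.000]].
det J = 266.000.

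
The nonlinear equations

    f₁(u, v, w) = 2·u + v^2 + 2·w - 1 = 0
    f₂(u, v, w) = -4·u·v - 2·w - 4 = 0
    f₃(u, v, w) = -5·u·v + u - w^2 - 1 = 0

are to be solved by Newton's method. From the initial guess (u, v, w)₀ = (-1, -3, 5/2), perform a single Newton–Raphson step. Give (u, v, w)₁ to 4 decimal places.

At (-1, -3, 5/2): F = (11.0000, -21.0000, -23.2500).
Jacobian J = [[2, 2·v, 2], [-4·v, -4·u, -2], [-5·v + 1, -5·u, -2·w]].
At the point, J = [[2.0000, -6.0000, 2.0000], [12.0000, 4.0000, -2.0000], [16.0000, 5.0000, -5.0000]] (det J = -196.0000).
Solving J·Δ = −F gives Δ = (1.1071, 2.7500, 1.6429).
Then the next iterate is (u, v, w)₁ = (0.1071, -0.2500, 4.1429).

(0.1071, -0.2500, 4.1429)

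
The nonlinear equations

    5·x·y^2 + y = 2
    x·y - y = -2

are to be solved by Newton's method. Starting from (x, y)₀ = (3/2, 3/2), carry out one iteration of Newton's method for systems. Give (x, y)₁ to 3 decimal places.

At (3/2, 3/2): F = (16.375, 2.750).
Jacobian J = [[5·y^2, 10·x·y + 1], [y, x - 1]].
At the point, J = [[11.250, 23.500], [1.500, 0.500]] (det J = -29.625).
Solving J·Δ = −F gives Δ = (-1.905, 0.215).
Then the next iterate is (x, y)₁ = (-0.405, 1.715).

(-0.405, 1.715)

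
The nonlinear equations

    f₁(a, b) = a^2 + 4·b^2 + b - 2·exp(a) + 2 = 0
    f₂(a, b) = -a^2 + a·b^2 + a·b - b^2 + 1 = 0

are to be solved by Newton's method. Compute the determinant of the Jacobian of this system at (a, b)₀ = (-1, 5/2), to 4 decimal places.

J = [[2·a - 2·exp(a), 8·b + 1], [-2·a + b^2 + b, 2·a·b + a - 2·b]].
At the point, J = [[-2.735759, 21.0000], [10.7500, -11.0000]].
det J = -195.6567.

-195.6567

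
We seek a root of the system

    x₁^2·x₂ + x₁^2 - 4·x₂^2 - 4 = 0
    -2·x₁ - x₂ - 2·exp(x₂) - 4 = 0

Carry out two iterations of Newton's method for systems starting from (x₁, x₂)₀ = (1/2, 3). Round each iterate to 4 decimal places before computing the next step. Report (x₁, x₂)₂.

(1.6721, 0.0639)

At (1/2, 3): F = (-39.0000, -48.171074).
Jacobian J = [[2·x₁·x₂ + 2·x₁, x₁^2 - 8·x₂], [-2, -2·exp(x₂) - 1]].
At the point, J = [[4.0000, -23.7500], [-2.0000, -41.171074]] (det J = -212.184295).
Solving J·Δ = −F gives Δ = (2.1755, -1.2757).
Then the next iterate is (x₁, x₂)₁ = (2.6755, 1.7243).
Round to (2.6755, 1.7243) and repeat: F = (3.608515, -22.292487), J = [[14.577729, -6.636100], [-2.0000, -12.217187]].
Δ = (-1.0034, -1.6604), so (x₁, x₂)₂ = (1.6721, 0.0639).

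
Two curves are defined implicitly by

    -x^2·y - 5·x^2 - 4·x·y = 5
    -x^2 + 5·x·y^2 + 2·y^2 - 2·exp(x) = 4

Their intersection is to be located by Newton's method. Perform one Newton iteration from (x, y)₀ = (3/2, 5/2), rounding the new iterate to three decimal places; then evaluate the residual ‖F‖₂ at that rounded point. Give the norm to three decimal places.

14.630

At (3/2, 5/2): F = (-36.875, 44.16162).
Jacobian J = [[-2·x·y - 10·x - 4·y, -x^2 - 4·x], [-2·x + 5·y^2 - 2·exp(x), 10·x·y + 4·y]].
At the point, J = [[-32.500, -8.250], [19.28662, 47.500]] (det J = -1384.63537).
Solving J·Δ = −F gives Δ = (-1.002, -0.523).
Then the next iterate is (x, y)₁ = (0.498, 1.977).
Re-evaluating at (0.498, 1.977): F = (-10.66851, 10.01044), so ‖F‖₂ = 14.630.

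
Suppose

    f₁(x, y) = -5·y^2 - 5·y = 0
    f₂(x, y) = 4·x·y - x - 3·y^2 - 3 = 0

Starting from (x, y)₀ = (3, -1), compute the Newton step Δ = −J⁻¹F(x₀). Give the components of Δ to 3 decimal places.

At (3, -1): F = (0.000, -21.000).
Jacobian J = [[0, -10·y - 5], [4·y - 1, 4·x - 6·y]].
At the point, J = [[0.000, 5.000], [-5.000, 18.000]] (det J = 25.000).
Solving J·Δ = −F gives Δ = (-4.200, 0.000).

(-4.200, 0.000)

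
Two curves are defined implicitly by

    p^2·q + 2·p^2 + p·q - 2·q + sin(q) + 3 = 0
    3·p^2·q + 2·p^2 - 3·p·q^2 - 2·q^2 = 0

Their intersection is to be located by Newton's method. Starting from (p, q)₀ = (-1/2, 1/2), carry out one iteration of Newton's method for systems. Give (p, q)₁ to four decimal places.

(-0.2248, 2.1788)

At (-1/2, 1/2): F = (2.854426, 0.7500).
Jacobian J = [[2·p·q + 4·p + q, p^2 + p + cos(q) - 2], [6·p·q + 4·p - 3·q^2, 3·p^2 - 6·p·q - 4·q]].
At the point, J = [[-2.0000, -1.372417], [-4.2500, 0.2500]] (det J = -6.332774).
Solving J·Δ = −F gives Δ = (0.2752, 1.6788).
Then the next iterate is (p, q)₁ = (-0.2248, 2.1788).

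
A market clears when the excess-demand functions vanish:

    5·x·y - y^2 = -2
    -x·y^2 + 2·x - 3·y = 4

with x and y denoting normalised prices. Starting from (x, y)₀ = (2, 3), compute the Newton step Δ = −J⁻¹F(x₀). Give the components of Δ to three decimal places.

(-1.203, -1.239)

At (2, 3): F = (23.000, -27.000).
Jacobian J = [[5·y, 5·x - 2·y], [-y^2 + 2, -2·x·y - 3]].
At the point, J = [[15.000, 4.000], [-7.000, -15.000]] (det J = -197.000).
Solving J·Δ = −F gives Δ = (-1.203, -1.239).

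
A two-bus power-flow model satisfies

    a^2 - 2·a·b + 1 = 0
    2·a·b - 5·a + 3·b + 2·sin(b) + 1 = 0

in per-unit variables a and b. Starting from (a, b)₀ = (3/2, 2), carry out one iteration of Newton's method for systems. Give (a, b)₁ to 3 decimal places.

(2.448, 0.767)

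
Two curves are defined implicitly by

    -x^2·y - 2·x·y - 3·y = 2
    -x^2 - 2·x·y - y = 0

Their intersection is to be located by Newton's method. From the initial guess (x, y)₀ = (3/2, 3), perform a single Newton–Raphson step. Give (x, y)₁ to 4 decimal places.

At (3/2, 3): F = (-26.7500, -14.2500).
Jacobian J = [[-2·x·y - 2·y, -x^2 - 2·x - 3], [-2·x - 2·y, -2·x - 1]].
At the point, J = [[-15.0000, -8.2500], [-9.0000, -4.0000]] (det J = -14.2500).
Solving J·Δ = −F gives Δ = (-0.7412, -1.8947).
Then the next iterate is (x, y)₁ = (0.7588, 1.1053).

(0.7588, 1.1053)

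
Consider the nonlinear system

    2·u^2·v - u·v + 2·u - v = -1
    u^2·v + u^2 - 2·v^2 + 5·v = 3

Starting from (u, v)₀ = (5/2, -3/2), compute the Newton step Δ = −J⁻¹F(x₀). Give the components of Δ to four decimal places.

(0.1919, 1.0785)

At (5/2, -3/2): F = (-7.5000, -18.1250).
Jacobian J = [[4·u·v - v + 2, 2·u^2 - u - 1], [2·u·v + 2·u, u^2 - 4·v + 5]].
At the point, J = [[-11.5000, 9.0000], [-2.5000, 17.2500]] (det J = -175.8750).
Solving J·Δ = −F gives Δ = (0.1919, 1.0785).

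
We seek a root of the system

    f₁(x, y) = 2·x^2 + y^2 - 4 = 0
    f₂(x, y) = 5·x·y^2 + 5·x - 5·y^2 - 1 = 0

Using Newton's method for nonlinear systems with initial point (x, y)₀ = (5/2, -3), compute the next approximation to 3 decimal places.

At (5/2, -3): F = (17.500, 79.000).
Jacobian J = [[4·x, 2·y], [5·y^2 + 5, 10·x·y - 10·y]].
At the point, J = [[10.000, -6.000], [50.000, -45.000]] (det J = -150.000).
Solving J·Δ = −F gives Δ = (-2.090, -0.567).
Then the next iterate is (x, y)₁ = (0.410, -3.567).

(0.410, -3.567)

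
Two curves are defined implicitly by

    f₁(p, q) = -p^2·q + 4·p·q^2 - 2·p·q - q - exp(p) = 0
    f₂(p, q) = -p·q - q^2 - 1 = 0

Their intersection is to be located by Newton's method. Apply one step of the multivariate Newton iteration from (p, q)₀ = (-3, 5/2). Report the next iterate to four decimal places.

(-2.1905, 1.6132)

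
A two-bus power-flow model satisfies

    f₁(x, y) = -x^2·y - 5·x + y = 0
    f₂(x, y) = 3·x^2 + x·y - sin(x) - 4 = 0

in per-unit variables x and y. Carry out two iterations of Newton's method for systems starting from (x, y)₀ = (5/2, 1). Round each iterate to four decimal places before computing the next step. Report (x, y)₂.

(2.0580, -4.0488)

At (5/2, 1): F = (-17.7500, 16.651528).
Jacobian J = [[-2·x·y - 5, -x^2 + 1], [6·x + y - cos(x), x]].
At the point, J = [[-10.0000, -5.2500], [16.801144, 2.5000]] (det J = 63.206004).
Solving J·Δ = −F gives Δ = (-0.6810, -2.0837).
Then the next iterate is (x, y)₁ = (1.8190, -1.0837).
Round to (1.8190, -1.0837) and repeat: F = (-6.592996, 2.985677), J = [[-1.057499, -2.308761], [10.075963, 1.8190]].
Δ = (0.2390, -2.9651), so (x, y)₂ = (2.0580, -4.0488).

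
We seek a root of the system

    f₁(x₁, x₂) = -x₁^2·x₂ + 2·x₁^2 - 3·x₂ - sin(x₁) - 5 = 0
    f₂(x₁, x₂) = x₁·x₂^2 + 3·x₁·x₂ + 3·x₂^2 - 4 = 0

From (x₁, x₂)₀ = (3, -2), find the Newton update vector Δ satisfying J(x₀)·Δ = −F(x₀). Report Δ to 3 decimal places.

(-1.326, 0.310)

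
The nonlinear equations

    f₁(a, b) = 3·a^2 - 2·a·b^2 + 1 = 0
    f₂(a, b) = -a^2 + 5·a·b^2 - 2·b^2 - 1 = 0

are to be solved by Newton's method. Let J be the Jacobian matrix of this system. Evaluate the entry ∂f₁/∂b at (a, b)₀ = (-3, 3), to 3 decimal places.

∂f₁/∂b = -4·a·b.
At (-3, 3) this is 36.000.

36.000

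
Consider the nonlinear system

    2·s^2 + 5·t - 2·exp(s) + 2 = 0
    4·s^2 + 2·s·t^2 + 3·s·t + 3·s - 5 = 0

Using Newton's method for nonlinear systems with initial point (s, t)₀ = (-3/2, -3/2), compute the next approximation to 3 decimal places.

At (-3/2, -3/2): F = (-1.44626, -0.500).
Jacobian J = [[4·s - 2·exp(s), 5], [8·s + 2·t^2 + 3·t + 3, 4·s·t + 3·s]].
At the point, J = [[-6.44626, 5.000], [-9.000, 4.500]] (det J = 15.99183).
Solving J·Δ = −F gives Δ = (0.251, 0.612).
Then the next iterate is (s, t)₁ = (-1.249, -0.888).

(-1.249, -0.888)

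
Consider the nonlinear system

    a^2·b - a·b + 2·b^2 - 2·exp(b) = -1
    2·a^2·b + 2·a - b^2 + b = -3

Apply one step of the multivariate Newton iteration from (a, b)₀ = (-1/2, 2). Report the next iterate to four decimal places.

At (-1/2, 2): F = (-4.278112, 1.0000).
Jacobian J = [[2·a·b - b, a^2 - a + 4·b - 2·exp(b)], [4·a·b + 2, 2·a^2 - 2·b + 1]].
At the point, J = [[-4.0000, -6.028112], [-2.0000, -2.5000]] (det J = -2.056224).
Solving J·Δ = −F gives Δ = (8.1331, -6.1064).
Then the next iterate is (a, b)₁ = (7.6331, -4.1064).

(7.6331, -4.1064)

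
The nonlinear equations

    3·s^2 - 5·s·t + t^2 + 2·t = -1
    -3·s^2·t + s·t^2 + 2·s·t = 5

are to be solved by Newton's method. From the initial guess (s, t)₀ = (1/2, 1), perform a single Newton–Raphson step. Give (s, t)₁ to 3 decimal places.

(4.175, 4.400)

At (1/2, 1): F = (2.250, -4.250).
Jacobian J = [[6·s - 5·t, -5·s + 2·t + 2], [-6·s·t + t^2 + 2·t, -3·s^2 + 2·s·t + 2·s]].
At the point, J = [[-2.000, 1.500], [0.000, 1.250]] (det J = -2.500).
Solving J·Δ = −F gives Δ = (3.675, 3.400).
Then the next iterate is (s, t)₁ = (4.175, 4.400).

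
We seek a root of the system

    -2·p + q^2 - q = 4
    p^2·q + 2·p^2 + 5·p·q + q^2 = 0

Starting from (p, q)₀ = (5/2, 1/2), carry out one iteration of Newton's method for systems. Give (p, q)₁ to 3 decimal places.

At (5/2, 1/2): F = (-9.250, 22.125).
Jacobian J = [[-2, 2·q - 1], [2·p·q + 4·p + 5·q, p^2 + 5·p + 2·q]].
At the point, J = [[-2.000, 0.000], [15.000, 19.750]] (det J = -39.500).
Solving J·Δ = −F gives Δ = (-4.625, 2.392).
Then the next iterate is (p, q)₁ = (-2.125, 2.892).

(-2.125, 2.892)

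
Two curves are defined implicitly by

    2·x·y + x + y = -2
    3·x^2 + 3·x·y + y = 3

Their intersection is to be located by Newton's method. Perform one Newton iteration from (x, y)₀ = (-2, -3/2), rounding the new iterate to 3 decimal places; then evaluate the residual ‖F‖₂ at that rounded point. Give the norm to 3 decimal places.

At (-2, -3/2): F = (4.500, 16.500).
Jacobian J = [[2·y + 1, 2·x + 1], [6·x + 3·y, 3·x + 1]].
At the point, J = [[-2.000, -3.000], [-16.500, -5.000]] (det J = -39.500).
Solving J·Δ = −F gives Δ = (0.684, 1.044).
Then the next iterate is (x, y)₁ = (-1.316, -0.456).
Re-evaluating at (-1.316, -0.456): F = (1.42819, 3.53986), so ‖F‖₂ = 3.817.

3.817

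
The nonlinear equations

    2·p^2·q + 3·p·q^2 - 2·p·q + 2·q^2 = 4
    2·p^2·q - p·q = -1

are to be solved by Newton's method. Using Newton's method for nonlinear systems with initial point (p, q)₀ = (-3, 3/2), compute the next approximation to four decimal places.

(-1.9875, 0.8925)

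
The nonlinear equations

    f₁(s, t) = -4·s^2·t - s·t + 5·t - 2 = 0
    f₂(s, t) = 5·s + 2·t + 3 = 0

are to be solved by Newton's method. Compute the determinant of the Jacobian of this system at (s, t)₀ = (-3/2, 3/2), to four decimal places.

J = [[-8·s·t - t, -4·s^2 - s + 5], [5, 2]].
At the point, J = [[16.5000, -2.5000], [5.0000, 2.0000]].
det J = 45.5000.

45.5000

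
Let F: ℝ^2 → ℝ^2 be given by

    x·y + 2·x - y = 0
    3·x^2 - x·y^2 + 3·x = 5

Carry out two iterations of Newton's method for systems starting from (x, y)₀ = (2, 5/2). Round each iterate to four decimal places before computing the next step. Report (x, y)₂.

(0.2830, -0.7928)

At (2, 5/2): F = (6.5000, 0.5000).
Jacobian J = [[y + 2, x - 1], [6·x - y^2 + 3, -2·x·y]].
At the point, J = [[4.5000, 1.0000], [8.7500, -10.0000]] (det J = -53.7500).
Solving J·Δ = −F gives Δ = (-1.2186, -1.0163).
Then the next iterate is (x, y)₁ = (0.7814, 1.4837).
Round to (0.7814, 1.4837) and repeat: F = (1.238463, -2.544189), J = [[3.4837, -0.2186], [5.487034, -2.318726]].
Δ = (-0.4984, -2.2765), so (x, y)₂ = (0.2830, -0.7928).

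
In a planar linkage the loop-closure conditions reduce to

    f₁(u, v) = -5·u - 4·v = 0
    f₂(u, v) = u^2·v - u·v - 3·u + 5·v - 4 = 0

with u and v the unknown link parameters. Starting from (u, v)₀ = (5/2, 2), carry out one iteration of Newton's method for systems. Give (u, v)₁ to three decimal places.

At (5/2, 2): F = (-20.500, 6.000).
Jacobian J = [[-5, -4], [2·u·v - v - 3, u^2 - u + 5]].
At the point, J = [[-5.000, -4.000], [5.000, 8.750]] (det J = -23.750).
Solving J·Δ = −F gives Δ = (-6.542, 3.053).
Then the next iterate is (u, v)₁ = (-4.042, 5.053).

(-4.042, 5.053)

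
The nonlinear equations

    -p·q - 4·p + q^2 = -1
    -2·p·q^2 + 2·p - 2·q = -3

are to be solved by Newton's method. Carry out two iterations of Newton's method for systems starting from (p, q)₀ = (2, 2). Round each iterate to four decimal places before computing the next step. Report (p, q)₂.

(0.5232, 1.3597)

At (2, 2): F = (-7.0000, -13.0000).
Jacobian J = [[-q - 4, -p + 2·q], [-2·q^2 + 2, -4·p·q - 2]].
At the point, J = [[-6.0000, 2.0000], [-6.0000, -18.0000]] (det J = 120.0000).
Solving J·Δ = −F gives Δ = (-1.2667, -0.3000).
Then the next iterate is (p, q)₁ = (0.7333, 1.7000).
Round to (0.7333, 1.7000) and repeat: F = (-0.289810, -3.171874), J = [[-5.7000, 2.6667], [-3.7800, -6.986440]].
Δ = (-0.2101, -0.3403), so (p, q)₂ = (0.5232, 1.3597).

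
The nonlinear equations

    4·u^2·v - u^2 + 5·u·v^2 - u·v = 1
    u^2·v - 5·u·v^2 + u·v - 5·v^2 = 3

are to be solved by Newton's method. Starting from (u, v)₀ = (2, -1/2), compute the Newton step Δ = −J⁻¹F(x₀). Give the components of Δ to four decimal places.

At (2, -1/2): F = (-9.5000, -9.7500).
Jacobian J = [[8·u·v - 2·u + 5·v^2 - v, 4·u^2 + 10·u·v - u], [2·u·v - 5·v^2 + v, u^2 - 10·u·v + u - 10·v]].
At the point, J = [[-10.2500, 4.0000], [-3.7500, 21.0000]] (det J = -200.2500).
Solving J·Δ = −F gives Δ = (-0.8015, 0.3212).

(-0.8015, 0.3212)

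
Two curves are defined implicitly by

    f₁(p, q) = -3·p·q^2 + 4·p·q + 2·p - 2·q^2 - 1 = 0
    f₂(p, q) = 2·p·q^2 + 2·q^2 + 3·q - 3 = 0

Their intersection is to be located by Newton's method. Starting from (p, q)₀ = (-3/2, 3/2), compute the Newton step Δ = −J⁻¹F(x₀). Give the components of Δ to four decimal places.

At (-3/2, 3/2): F = (-7.3750, -0.7500).
Jacobian J = [[-3·q^2 + 4·q + 2, -6·p·q + 4·p - 4·q], [2·q^2, 4·p·q + 4·q + 3]].
At the point, J = [[1.2500, 1.5000], [4.5000, 0.0000]] (det J = -6.7500).
Solving J·Δ = −F gives Δ = (0.1667, 4.7778).

(0.1667, 4.7778)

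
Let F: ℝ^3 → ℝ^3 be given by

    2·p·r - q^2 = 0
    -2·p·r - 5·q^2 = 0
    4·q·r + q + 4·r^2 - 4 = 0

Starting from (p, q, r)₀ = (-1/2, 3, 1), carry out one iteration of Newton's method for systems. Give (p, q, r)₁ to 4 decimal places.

(-0.1875, 1.5000, 0.6250)

At (-1/2, 3, 1): F = (-10.0000, -44.0000, 15.0000).
Jacobian J = [[2·r, -2·q, 2·p], [-2·r, -10·q, -2·p], [0, 4·r + 1, 4·q + 8·r]].
At the point, J = [[2.0000, -6.0000, -1.0000], [-2.0000, -30.0000, 1.0000], [0.0000, 5.0000, 20.0000]] (det J = -1440.0000).
Solving J·Δ = −F gives Δ = (0.3125, -1.5000, -0.3750).
Then the next iterate is (p, q, r)₁ = (-0.1875, 1.5000, 0.6250).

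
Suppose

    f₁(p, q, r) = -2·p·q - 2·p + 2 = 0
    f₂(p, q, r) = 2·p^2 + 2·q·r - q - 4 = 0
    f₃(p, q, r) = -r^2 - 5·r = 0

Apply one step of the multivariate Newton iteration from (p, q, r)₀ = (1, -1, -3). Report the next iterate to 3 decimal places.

(-1.500, 0.000, -9.000)

At (1, -1, -3): F = (2.000, 5.000, 6.000).
Jacobian J = [[-2·q - 2, -2·p, 0], [4·p, 2·r - 1, 2·q], [0, 0, -2·r - 5]].
At the point, J = [[0.000, -2.000, 0.000], [4.000, -7.000, -2.000], [0.000, 0.000, 1.000]] (det J = 8.000).
Solving J·Δ = −F gives Δ = (-2.500, 1.000, -6.000).
Then the next iterate is (p, q, r)₁ = (-1.500, 0.000, -9.000).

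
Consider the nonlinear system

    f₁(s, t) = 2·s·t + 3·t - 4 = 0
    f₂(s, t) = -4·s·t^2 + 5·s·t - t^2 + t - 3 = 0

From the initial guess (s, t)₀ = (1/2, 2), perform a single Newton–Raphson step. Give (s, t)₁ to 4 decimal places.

(0.3000, 1.2000)

At (1/2, 2): F = (4.0000, -8.0000).
Jacobian J = [[2·t, 2·s + 3], [-4·t^2 + 5·t, -8·s·t + 5·s - 2·t + 1]].
At the point, J = [[4.0000, 4.0000], [-6.0000, -8.5000]] (det J = -10.0000).
Solving J·Δ = −F gives Δ = (-0.2000, -0.8000).
Then the next iterate is (s, t)₁ = (0.3000, 1.2000).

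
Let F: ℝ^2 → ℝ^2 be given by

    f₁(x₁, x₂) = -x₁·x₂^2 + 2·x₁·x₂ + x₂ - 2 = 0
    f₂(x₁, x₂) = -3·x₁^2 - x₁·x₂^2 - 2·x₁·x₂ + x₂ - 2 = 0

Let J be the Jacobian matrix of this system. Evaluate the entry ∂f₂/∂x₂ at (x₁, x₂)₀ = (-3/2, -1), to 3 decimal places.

∂f₂/∂x₂ = -2·x₁·x₂ - 2·x₁ + 1.
At (-3/2, -1) this is 1.000.

1.000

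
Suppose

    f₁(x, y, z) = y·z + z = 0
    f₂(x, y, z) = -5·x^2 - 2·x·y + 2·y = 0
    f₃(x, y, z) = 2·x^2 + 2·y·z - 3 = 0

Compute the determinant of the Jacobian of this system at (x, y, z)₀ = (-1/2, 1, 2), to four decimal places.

24.0000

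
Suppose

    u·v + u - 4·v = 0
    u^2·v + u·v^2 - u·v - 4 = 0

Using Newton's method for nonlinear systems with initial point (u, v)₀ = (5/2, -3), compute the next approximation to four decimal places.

(6.2708, -3.3611)

At (5/2, -3): F = (7.0000, 7.2500).
Jacobian J = [[v + 1, u - 4], [2·u·v + v^2 - v, u^2 + 2·u·v - u]].
At the point, J = [[-2.0000, -1.5000], [-3.0000, -11.2500]] (det J = 18.0000).
Solving J·Δ = −F gives Δ = (3.7708, -0.3611).
Then the next iterate is (u, v)₁ = (6.2708, -3.3611).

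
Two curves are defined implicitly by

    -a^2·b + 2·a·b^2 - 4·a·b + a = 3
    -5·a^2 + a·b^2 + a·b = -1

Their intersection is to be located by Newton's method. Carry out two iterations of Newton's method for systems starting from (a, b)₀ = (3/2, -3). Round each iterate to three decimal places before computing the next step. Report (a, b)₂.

(0.455, -1.613)

At (3/2, -3): F = (50.250, -1.250).
Jacobian J = [[-2·a·b + 2·b^2 - 4·b + 1, -a^2 + 4·a·b - 4·a], [-10·a + b^2 + b, 2·a·b + a]].
At the point, J = [[40.000, -26.250], [-9.000, -7.500]] (det J = -536.250).
Solving J·Δ = −F gives Δ = (-0.764, 0.750).
Then the next iterate is (a, b)₁ = (0.736, -2.250).
Round to (0.736, -2.250) and repeat: F = (13.03082, 0.36152), J = [[23.437, -10.10970], [-4.54750, -2.576]].
Δ = (-0.281, 0.637), so (a, b)₂ = (0.455, -1.613).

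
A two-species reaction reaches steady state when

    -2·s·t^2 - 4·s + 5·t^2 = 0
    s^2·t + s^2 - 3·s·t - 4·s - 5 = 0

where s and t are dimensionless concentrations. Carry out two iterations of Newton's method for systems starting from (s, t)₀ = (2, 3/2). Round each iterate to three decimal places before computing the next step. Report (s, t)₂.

At (2, 3/2): F = (-5.750, -12.000).
Jacobian J = [[-2·t^2 - 4, -4·s·t + 10·t], [2·s·t + 2·s - 3·t - 4, s^2 - 3·s]].
At the point, J = [[-8.500, 3.000], [1.500, -2.000]] (det J = 12.500).
Solving J·Δ = −F gives Δ = (-3.800, -8.850).
Then the next iterate is (s, t)₁ = (-1.800, -7.350).
Round to (-1.800, -7.350) and repeat: F = (471.79350, -58.064), J = [[-112.045, -126.420], [40.910, 8.640]].
Δ = (0.776, 3.044), so (s, t)₂ = (-1.024, -4.306).

(-1.024, -4.306)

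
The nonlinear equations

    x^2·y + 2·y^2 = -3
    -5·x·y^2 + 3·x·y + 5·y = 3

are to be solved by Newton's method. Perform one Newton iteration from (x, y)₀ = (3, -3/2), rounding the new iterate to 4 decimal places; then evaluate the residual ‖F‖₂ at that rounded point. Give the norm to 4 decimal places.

16.0675

At (3, -3/2): F = (-6.0000, -57.7500).
Jacobian J = [[2·x·y, x^2 + 4·y], [-5·y^2 + 3·y, -10·x·y + 3·x + 5]].
At the point, J = [[-9.0000, 3.0000], [-15.7500, 59.0000]] (det J = -483.7500).
Solving J·Δ = −F gives Δ = (-0.3736, 0.8791).
Then the next iterate is (x, y)₁ = (2.6264, -0.6209).
Re-evaluating at (2.6264, -0.6209): F = (-0.511920, -16.059302), so ‖F‖₂ = 16.0675.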